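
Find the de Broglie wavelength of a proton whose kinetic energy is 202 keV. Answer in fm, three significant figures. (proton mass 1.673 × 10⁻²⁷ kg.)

KE = 202 keV = 3.236 × 10⁻¹⁴ J.
p = √(2mKE) = √(2 × 1.673 × 10⁻²⁷ × 3.236 × 10⁻¹⁴) = 1.041 × 10⁻²⁰ kg·m/s.
λ = h/p = 6.626 × 10⁻³⁴ / 1.041 × 10⁻²⁰ = 6.37 × 10⁻¹⁴ m = 63.7 fm.

λ = 63.7 fm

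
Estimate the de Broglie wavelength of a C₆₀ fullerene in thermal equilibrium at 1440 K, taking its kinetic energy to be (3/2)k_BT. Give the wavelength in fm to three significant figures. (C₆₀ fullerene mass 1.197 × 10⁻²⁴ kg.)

λ = 2480 fm

KE = (3/2)k_BT = 1.5 × 1.381 × 10⁻²³ × 1440 = 2.983 × 10⁻²⁰ J.
p = √(2mKE) = √(2 × 1.197 × 10⁻²⁴ × 2.983 × 10⁻²⁰) = 2.672 × 10⁻²² kg·m/s.
λ = h/p = 2.48 × 10⁻¹² m = 2480 fm.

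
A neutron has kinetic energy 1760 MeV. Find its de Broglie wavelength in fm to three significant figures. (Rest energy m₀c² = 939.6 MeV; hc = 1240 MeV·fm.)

λ = 0.490 fm

Total energy E = KE + m₀c² = 1760 + 939.6 = 2699.6 MeV.
(pc)² = E² − (m₀c²)² = (2699.6)² − (939.6)² = 6.405 × 10⁶ MeV², so pc = 2531 MeV.
λ = hc/(pc) = 1240 MeV·fm / 2531 MeV = 0.490 fm.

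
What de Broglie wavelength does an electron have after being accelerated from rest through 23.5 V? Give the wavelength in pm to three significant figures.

KE = eV = 1.602 × 10⁻¹⁹ × 23.50 = 3.765 × 10⁻¹⁸ J.
p = √(2mKE) = √(2 × 9.109 × 10⁻³¹ × 3.765 × 10⁻¹⁸) = 2.619 × 10⁻²⁴ kg·m/s.
λ = h/p = 6.626 × 10⁻³⁴ / 2.619 × 10⁻²⁴ = 2.53 × 10⁻¹⁰ m = 253 pm.

λ = 253 pm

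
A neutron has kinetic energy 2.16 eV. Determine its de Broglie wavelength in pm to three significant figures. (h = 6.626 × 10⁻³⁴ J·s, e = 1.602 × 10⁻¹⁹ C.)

λ = 19.5 pm

KE = 2.16 eV = 3.460 × 10⁻¹⁹ J.
p = √(2mKE) = √(2 × 1.675 × 10⁻²⁷ × 3.460 × 10⁻¹⁹) = 3.405 × 10⁻²³ kg·m/s.
λ = h/p = 6.626 × 10⁻³⁴ / 3.405 × 10⁻²³ = 1.95 × 10⁻¹¹ m = 19.5 pm.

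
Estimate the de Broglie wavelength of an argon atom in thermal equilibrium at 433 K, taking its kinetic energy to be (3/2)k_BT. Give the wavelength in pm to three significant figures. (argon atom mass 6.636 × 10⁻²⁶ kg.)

λ = 19.2 pm

KE = (3/2)k_BT = 1.5 × 1.381 × 10⁻²³ × 433 = 8.970 × 10⁻²¹ J.
p = √(2mKE) = √(2 × 6.636 × 10⁻²⁶ × 8.970 × 10⁻²¹) = 3.450 × 10⁻²³ kg·m/s.
λ = h/p = 1.92 × 10⁻¹¹ m = 19.2 pm.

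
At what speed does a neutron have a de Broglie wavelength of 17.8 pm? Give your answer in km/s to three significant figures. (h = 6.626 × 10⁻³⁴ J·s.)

v = 22.2 km/s

p = h/λ = 6.626 × 10⁻³⁴ / 1.780 × 10⁻¹¹ = 3.722 × 10⁻²³ kg·m/s.
v = p/m = 3.722 × 10⁻²³ / 1.675 × 10⁻²⁷ = 2.22 × 10⁴ m/s = 22.2 km/s.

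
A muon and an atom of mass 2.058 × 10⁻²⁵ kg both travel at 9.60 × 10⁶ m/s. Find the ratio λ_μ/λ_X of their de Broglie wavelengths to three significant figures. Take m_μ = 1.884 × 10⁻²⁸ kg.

λ_μ/λ_X = 1090

At fixed v, p = mv so λ = h/(mv) ∝ 1/m.
λ_μ/λ_X = m_X/m_μ = 2.058 × 10⁻²⁵/1.884 × 10⁻²⁸ = 1090.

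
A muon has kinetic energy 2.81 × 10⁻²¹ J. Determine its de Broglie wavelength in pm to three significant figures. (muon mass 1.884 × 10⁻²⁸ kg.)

p = √(2mKE) = √(2 × 1.884 × 10⁻²⁸ × 2.810 × 10⁻²¹) = 1.029 × 10⁻²⁴ kg·m/s.
λ = h/p = 6.626 × 10⁻³⁴ / 1.029 × 10⁻²⁴ = 6.44 × 10⁻¹⁰ m = 644 pm.

λ = 644 pm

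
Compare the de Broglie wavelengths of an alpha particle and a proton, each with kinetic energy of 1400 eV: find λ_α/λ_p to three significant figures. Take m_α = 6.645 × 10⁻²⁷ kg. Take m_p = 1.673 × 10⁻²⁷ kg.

λ_α/λ_p = 0.502

At fixed KE, p = √(2mKE) so λ = h/p ∝ 1/√m.
λ_α/λ_p = √(m_p/m_α) = √(1.673 × 10⁻²⁷/6.645 × 10⁻²⁷) = √(0.2518) = 0.502.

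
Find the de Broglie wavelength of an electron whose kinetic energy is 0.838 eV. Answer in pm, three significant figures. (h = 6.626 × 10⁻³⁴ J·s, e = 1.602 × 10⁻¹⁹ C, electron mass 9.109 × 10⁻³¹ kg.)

KE = 0.838 eV = 1.342 × 10⁻¹⁹ J.
p = √(2mKE) = √(2 × 9.109 × 10⁻³¹ × 1.342 × 10⁻¹⁹) = 4.945 × 10⁻²⁵ kg·m/s.
λ = h/p = 6.626 × 10⁻³⁴ / 4.945 × 10⁻²⁵ = 1.34 × 10⁻⁹ m = 1340 pm.

λ = 1340 pm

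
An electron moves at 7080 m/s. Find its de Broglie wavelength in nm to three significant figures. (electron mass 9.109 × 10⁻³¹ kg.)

p = mv = 9.109 × 10⁻³¹ × 7080 = 6.449 × 10⁻²⁷ kg·m/s.
λ = h/p = 6.626 × 10⁻³⁴ / 6.449 × 10⁻²⁷ = 1.03 × 10⁻⁷ m = 103 nm.

λ = 103 nm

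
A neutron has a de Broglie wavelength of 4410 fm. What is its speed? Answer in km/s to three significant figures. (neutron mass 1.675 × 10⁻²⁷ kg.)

v = 89.7 km/s

p = h/λ = 6.626 × 10⁻³⁴ / 4.410 × 10⁻¹² = 1.502 × 10⁻²² kg·m/s.
v = p/m = 1.502 × 10⁻²² / 1.675 × 10⁻²⁷ = 8.97 × 10⁴ m/s = 89.7 km/s.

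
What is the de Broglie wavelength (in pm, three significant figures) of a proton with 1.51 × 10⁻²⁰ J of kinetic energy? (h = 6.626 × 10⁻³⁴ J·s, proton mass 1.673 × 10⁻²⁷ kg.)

p = √(2mKE) = √(2 × 1.673 × 10⁻²⁷ × 1.510 × 10⁻²⁰) = 7.108 × 10⁻²⁴ kg·m/s.
λ = h/p = 6.626 × 10⁻³⁴ / 7.108 × 10⁻²⁴ = 9.32 × 10⁻¹¹ m = 93.2 pm.

λ = 93.2 pm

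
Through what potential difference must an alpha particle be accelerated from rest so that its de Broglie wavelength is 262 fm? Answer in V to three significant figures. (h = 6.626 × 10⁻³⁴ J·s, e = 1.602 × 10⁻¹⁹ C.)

p = h/λ = 6.626 × 10⁻³⁴ / 2.620 × 10⁻¹³ = 2.529 × 10⁻²¹ kg·m/s.
KE = p²/(2m) = 4.813 × 10⁻¹⁶ J.
V = KE/2e = 4.813 × 10⁻¹⁶ / (2 × 1.602 × 10⁻¹⁹) = 1500 V.

V = 1500 V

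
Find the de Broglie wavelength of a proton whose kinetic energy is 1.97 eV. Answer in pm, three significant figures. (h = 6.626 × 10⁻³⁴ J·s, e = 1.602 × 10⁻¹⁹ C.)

KE = 1.97 eV = 3.156 × 10⁻¹⁹ J.
p = √(2mKE) = √(2 × 1.673 × 10⁻²⁷ × 3.156 × 10⁻¹⁹) = 3.250 × 10⁻²³ kg·m/s.
λ = h/p = 6.626 × 10⁻³⁴ / 3.250 × 10⁻²³ = 2.04 × 10⁻¹¹ m = 20.4 pm.

λ = 20.4 pm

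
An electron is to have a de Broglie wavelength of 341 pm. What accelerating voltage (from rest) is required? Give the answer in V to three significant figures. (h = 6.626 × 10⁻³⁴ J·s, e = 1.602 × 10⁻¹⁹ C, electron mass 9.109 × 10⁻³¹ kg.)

V = 12.9 V

p = h/λ = 6.626 × 10⁻³⁴ / 3.410 × 10⁻¹⁰ = 1.943 × 10⁻²⁴ kg·m/s.
KE = p²/(2m) = 2.072 × 10⁻¹⁸ J.
V = KE/e = 2.072 × 10⁻¹⁸ / (1.602 × 10⁻¹⁹) = 12.9 V.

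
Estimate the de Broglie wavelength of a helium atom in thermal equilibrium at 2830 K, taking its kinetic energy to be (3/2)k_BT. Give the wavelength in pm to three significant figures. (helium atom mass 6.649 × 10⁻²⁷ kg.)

λ = 23.7 pm

KE = (3/2)k_BT = 1.5 × 1.381 × 10⁻²³ × 2830 = 5.862 × 10⁻²⁰ J.
p = √(2mKE) = √(2 × 6.649 × 10⁻²⁷ × 5.862 × 10⁻²⁰) = 2.792 × 10⁻²³ kg·m/s.
λ = h/p = 2.37 × 10⁻¹¹ m = 23.7 pm.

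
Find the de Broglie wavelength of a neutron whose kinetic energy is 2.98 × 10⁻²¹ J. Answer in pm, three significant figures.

λ = 210 pm

p = √(2mKE) = √(2 × 1.675 × 10⁻²⁷ × 2.980 × 10⁻²¹) = 3.160 × 10⁻²⁴ kg·m/s.
λ = h/p = 6.626 × 10⁻³⁴ / 3.160 × 10⁻²⁴ = 2.10 × 10⁻¹⁰ m = 210 pm.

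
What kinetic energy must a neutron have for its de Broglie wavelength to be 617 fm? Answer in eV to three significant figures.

KE = 2150 eV

p = h/λ = 6.626 × 10⁻³⁴ / 6.170 × 10⁻¹³ = 1.074 × 10⁻²¹ kg·m/s.
KE = p²/(2m) = (1.074 × 10⁻²¹)² / (2 × 1.675 × 10⁻²⁷) = 3.443 × 10⁻¹⁶ J = 2150 eV.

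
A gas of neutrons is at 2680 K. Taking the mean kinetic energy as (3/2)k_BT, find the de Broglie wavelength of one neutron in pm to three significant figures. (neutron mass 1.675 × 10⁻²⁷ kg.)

λ = 48.6 pm

KE = (3/2)k_BT = 1.5 × 1.381 × 10⁻²³ × 2680 = 5.552 × 10⁻²⁰ J.
p = √(2mKE) = √(2 × 1.675 × 10⁻²⁷ × 5.552 × 10⁻²⁰) = 1.364 × 10⁻²³ kg·m/s.
λ = h/p = 4.86 × 10⁻¹¹ m = 48.6 pm.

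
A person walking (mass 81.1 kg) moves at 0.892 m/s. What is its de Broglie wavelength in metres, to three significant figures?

λ = 9.16 × 10⁻³⁶ m

p = mv = 81.1 × 0.892 = 7.234 × 10¹ kg·m/s.
λ = h/p = 6.626 × 10⁻³⁴ / 7.234 × 10¹ = 9.16 × 10⁻³⁶ m.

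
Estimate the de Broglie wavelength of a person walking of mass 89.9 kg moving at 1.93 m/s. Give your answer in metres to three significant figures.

p = mv = 89.9 × 1.93 = 1.735 × 10² kg·m/s.
λ = h/p = 6.626 × 10⁻³⁴ / 1.735 × 10² = 3.82 × 10⁻³⁶ m.

λ = 3.82 × 10⁻³⁶ m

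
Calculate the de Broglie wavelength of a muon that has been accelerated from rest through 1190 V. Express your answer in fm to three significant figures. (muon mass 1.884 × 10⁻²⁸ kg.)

λ = 2470 fm

KE = eV = 1.602 × 10⁻¹⁹ × 1190 = 1.906 × 10⁻¹⁶ J.
p = √(2mKE) = √(2 × 1.884 × 10⁻²⁸ × 1.906 × 10⁻¹⁶) = 2.680 × 10⁻²² kg·m/s.
λ = h/p = 6.626 × 10⁻³⁴ / 2.680 × 10⁻²² = 2.47 × 10⁻¹² m = 2470 fm.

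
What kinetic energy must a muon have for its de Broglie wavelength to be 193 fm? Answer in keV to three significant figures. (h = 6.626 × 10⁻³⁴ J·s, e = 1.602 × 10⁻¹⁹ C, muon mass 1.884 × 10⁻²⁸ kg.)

p = h/λ = 6.626 × 10⁻³⁴ / 1.930 × 10⁻¹³ = 3.433 × 10⁻²¹ kg·m/s.
KE = p²/(2m) = (3.433 × 10⁻²¹)² / (2 × 1.884 × 10⁻²⁸) = 3.128 × 10⁻¹⁴ J = 195 keV.

KE = 195 keV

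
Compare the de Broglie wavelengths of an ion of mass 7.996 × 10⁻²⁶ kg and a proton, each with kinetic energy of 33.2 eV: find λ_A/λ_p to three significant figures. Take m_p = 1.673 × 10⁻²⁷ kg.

λ_A/λ_p = 0.145

At fixed KE, p = √(2mKE) so λ = h/p ∝ 1/√m.
λ_A/λ_p = √(m_p/m_A) = √(1.673 × 10⁻²⁷/7.996 × 10⁻²⁶) = √(0.02092) = 0.145.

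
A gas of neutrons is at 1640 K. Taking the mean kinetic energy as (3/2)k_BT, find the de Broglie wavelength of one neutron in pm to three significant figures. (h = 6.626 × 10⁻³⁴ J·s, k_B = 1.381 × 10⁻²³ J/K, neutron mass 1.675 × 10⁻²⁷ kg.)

λ = 62.1 pm

KE = (3/2)k_BT = 1.5 × 1.381 × 10⁻²³ × 1640 = 3.397 × 10⁻²⁰ J.
p = √(2mKE) = √(2 × 1.675 × 10⁻²⁷ × 3.397 × 10⁻²⁰) = 1.067 × 10⁻²³ kg·m/s.
λ = h/p = 6.21 × 10⁻¹¹ m = 62.1 pm.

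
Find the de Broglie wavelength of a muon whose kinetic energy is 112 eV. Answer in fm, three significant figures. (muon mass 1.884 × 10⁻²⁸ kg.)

KE = 112 eV = 1.794 × 10⁻¹⁷ J.
p = √(2mKE) = √(2 × 1.884 × 10⁻²⁸ × 1.794 × 10⁻¹⁷) = 8.222 × 10⁻²³ kg·m/s.
λ = h/p = 6.626 × 10⁻³⁴ / 8.222 × 10⁻²³ = 8.06 × 10⁻¹² m = 8060 fm.

λ = 8060 fm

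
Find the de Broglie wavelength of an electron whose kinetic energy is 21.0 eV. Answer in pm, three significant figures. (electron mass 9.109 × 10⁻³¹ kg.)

KE = 21.0 eV = 3.364 × 10⁻¹⁸ J.
p = √(2mKE) = √(2 × 9.109 × 10⁻³¹ × 3.364 × 10⁻¹⁸) = 2.476 × 10⁻²⁴ kg·m/s.
λ = h/p = 6.626 × 10⁻³⁴ / 2.476 × 10⁻²⁴ = 2.68 × 10⁻¹⁰ m = 268 pm.

λ = 268 pm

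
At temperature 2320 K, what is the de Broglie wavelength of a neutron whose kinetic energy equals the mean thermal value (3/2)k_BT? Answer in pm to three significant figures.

KE = (3/2)k_BT = 1.5 × 1.381 × 10⁻²³ × 2320 = 4.806 × 10⁻²⁰ J.
p = √(2mKE) = √(2 × 1.675 × 10⁻²⁷ × 4.806 × 10⁻²⁰) = 1.269 × 10⁻²³ kg·m/s.
λ = h/p = 5.22 × 10⁻¹¹ m = 52.2 pm.

λ = 52.2 pm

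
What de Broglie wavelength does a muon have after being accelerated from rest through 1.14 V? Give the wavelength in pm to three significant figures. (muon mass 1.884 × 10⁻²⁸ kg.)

λ = 79.9 pm

KE = eV = 1.602 × 10⁻¹⁹ × 1.140 = 1.826 × 10⁻¹⁹ J.
p = √(2mKE) = √(2 × 1.884 × 10⁻²⁸ × 1.826 × 10⁻¹⁹) = 8.295 × 10⁻²⁴ kg·m/s.
λ = h/p = 6.626 × 10⁻³⁴ / 8.295 × 10⁻²⁴ = 7.99 × 10⁻¹¹ m = 79.9 pm.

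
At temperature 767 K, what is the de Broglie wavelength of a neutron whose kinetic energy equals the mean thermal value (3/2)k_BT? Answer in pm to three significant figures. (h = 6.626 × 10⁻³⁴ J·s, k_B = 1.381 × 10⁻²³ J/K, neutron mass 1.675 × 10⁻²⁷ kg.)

λ = 90.8 pm

KE = (3/2)k_BT = 1.5 × 1.381 × 10⁻²³ × 767 = 1.589 × 10⁻²⁰ J.
p = √(2mKE) = √(2 × 1.675 × 10⁻²⁷ × 1.589 × 10⁻²⁰) = 7.296 × 10⁻²⁴ kg·m/s.
λ = h/p = 9.08 × 10⁻¹¹ m = 90.8 pm.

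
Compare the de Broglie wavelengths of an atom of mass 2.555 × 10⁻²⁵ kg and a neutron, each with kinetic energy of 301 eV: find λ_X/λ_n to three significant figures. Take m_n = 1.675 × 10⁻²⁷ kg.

λ_X/λ_n = 0.0810

At fixed KE, p = √(2mKE) so λ = h/p ∝ 1/√m.
λ_X/λ_n = √(m_n/m_X) = √(1.675 × 10⁻²⁷/2.555 × 10⁻²⁵) = √(6.556 × 10⁻³) = 0.0810.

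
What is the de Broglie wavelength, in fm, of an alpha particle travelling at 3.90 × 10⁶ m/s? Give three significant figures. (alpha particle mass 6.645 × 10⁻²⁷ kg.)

λ = 25.6 fm

p = mv = 6.645 × 10⁻²⁷ × 3.90 × 10⁶ = 2.592 × 10⁻²⁰ kg·m/s.
λ = h/p = 6.626 × 10⁻³⁴ / 2.592 × 10⁻²⁰ = 2.56 × 10⁻¹⁴ m = 25.6 fm.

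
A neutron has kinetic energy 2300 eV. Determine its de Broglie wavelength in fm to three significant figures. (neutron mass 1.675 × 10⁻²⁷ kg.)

λ = 596 fm

KE = 2300 eV = 3.685 × 10⁻¹⁶ J.
p = √(2mKE) = √(2 × 1.675 × 10⁻²⁷ × 3.685 × 10⁻¹⁶) = 1.111 × 10⁻²¹ kg·m/s.
λ = h/p = 6.626 × 10⁻³⁴ / 1.111 × 10⁻²¹ = 5.96 × 10⁻¹³ m = 596 fm.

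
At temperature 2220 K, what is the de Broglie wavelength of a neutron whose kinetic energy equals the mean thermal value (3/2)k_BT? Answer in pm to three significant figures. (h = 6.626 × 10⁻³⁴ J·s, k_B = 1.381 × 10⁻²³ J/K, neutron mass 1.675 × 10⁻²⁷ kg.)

KE = (3/2)k_BT = 1.5 × 1.381 × 10⁻²³ × 2220 = 4.599 × 10⁻²⁰ J.
p = √(2mKE) = √(2 × 1.675 × 10⁻²⁷ × 4.599 × 10⁻²⁰) = 1.241 × 10⁻²³ kg·m/s.
λ = h/p = 5.34 × 10⁻¹¹ m = 53.4 pm.

λ = 53.4 pm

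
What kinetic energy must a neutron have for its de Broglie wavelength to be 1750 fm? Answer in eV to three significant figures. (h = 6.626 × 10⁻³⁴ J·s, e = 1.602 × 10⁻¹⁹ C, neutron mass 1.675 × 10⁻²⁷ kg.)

KE = 267 eV

p = h/λ = 6.626 × 10⁻³⁴ / 1.750 × 10⁻¹² = 3.786 × 10⁻²² kg·m/s.
KE = p²/(2m) = (3.786 × 10⁻²²)² / (2 × 1.675 × 10⁻²⁷) = 4.279 × 10⁻¹⁷ J = 267 eV.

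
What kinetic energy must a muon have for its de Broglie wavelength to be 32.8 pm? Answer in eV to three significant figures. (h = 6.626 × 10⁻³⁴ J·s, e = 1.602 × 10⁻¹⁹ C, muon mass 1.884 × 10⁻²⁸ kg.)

KE = 6.76 eV

p = h/λ = 6.626 × 10⁻³⁴ / 3.280 × 10⁻¹¹ = 2.020 × 10⁻²³ kg·m/s.
KE = p²/(2m) = (2.020 × 10⁻²³)² / (2 × 1.884 × 10⁻²⁸) = 1.083 × 10⁻¹⁸ J = 6.76 eV.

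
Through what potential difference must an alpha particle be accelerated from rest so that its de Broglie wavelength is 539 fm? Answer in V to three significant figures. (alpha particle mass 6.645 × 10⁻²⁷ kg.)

p = h/λ = 6.626 × 10⁻³⁴ / 5.390 × 10⁻¹³ = 1.229 × 10⁻²¹ kg·m/s.
KE = p²/(2m) = 1.137 × 10⁻¹⁶ J.
V = KE/2e = 1.137 × 10⁻¹⁶ / (2 × 1.602 × 10⁻¹⁹) = 355 V.

V = 355 V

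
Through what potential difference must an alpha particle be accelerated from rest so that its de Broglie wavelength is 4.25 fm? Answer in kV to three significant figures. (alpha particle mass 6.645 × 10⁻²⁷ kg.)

V = 5710 kV

p = h/λ = 6.626 × 10⁻³⁴ / 4.250 × 10⁻¹⁵ = 1.559 × 10⁻¹⁹ kg·m/s.
KE = p²/(2m) = 1.829 × 10⁻¹² J.
V = KE/2e = 1.829 × 10⁻¹² / (2 × 1.602 × 10⁻¹⁹) = 5710 kV.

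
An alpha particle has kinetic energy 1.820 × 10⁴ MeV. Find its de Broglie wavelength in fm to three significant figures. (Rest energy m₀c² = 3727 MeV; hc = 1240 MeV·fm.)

λ = 0.0574 fm

Total energy E = KE + m₀c² = 1.820 × 10⁴ + 3727 = 21927 MeV.
(pc)² = E² − (m₀c²)² = (21927)² − (3727)² = 4.669 × 10⁸ MeV², so pc = 2.161 × 10⁴ MeV.
λ = hc/(pc) = 1240 MeV·fm / 2.161 × 10⁴ MeV = 0.0574 fm.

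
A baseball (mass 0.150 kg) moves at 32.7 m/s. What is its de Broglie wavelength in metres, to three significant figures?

p = mv = 0.150 × 32.7 = 4.905 kg·m/s.
λ = h/p = 6.626 × 10⁻³⁴ / 4.905 = 1.35 × 10⁻³⁴ m.

λ = 1.35 × 10⁻³⁴ m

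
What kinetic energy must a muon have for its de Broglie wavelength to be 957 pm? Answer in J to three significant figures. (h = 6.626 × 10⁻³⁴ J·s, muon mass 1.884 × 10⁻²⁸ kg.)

KE = 1.27 × 10⁻²¹ J

p = h/λ = 6.626 × 10⁻³⁴ / 9.570 × 10⁻¹⁰ = 6.924 × 10⁻²⁵ kg·m/s.
KE = p²/(2m) = (6.924 × 10⁻²⁵)² / (2 × 1.884 × 10⁻²⁸) = 1.272 × 10⁻²¹ J = 1.27 × 10⁻²¹ J.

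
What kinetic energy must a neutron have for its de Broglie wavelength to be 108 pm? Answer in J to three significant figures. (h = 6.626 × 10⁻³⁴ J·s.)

KE = 1.12 × 10⁻²⁰ J

p = h/λ = 6.626 × 10⁻³⁴ / 1.080 × 10⁻¹⁰ = 6.135 × 10⁻²⁴ kg·m/s.
KE = p²/(2m) = (6.135 × 10⁻²⁴)² / (2 × 1.675 × 10⁻²⁷) = 1.124 × 10⁻²⁰ J = 1.12 × 10⁻²⁰ J.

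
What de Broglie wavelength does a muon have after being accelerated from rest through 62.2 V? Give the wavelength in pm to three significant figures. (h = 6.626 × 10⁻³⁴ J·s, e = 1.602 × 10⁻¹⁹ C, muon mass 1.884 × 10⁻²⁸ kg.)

KE = eV = 1.602 × 10⁻¹⁹ × 62.20 = 9.964 × 10⁻¹⁸ J.
p = √(2mKE) = √(2 × 1.884 × 10⁻²⁸ × 9.964 × 10⁻¹⁸) = 6.127 × 10⁻²³ kg·m/s.
λ = h/p = 6.626 × 10⁻³⁴ / 6.127 × 10⁻²³ = 1.08 × 10⁻¹¹ m = 10.8 pm.

λ = 10.8 pm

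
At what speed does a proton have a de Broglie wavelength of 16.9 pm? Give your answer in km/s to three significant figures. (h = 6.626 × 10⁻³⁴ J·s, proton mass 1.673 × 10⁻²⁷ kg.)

v = 23.4 km/s

p = h/λ = 6.626 × 10⁻³⁴ / 1.690 × 10⁻¹¹ = 3.921 × 10⁻²³ kg·m/s.
v = p/m = 3.921 × 10⁻²³ / 1.673 × 10⁻²⁷ = 2.34 × 10⁴ m/s = 23.4 km/s.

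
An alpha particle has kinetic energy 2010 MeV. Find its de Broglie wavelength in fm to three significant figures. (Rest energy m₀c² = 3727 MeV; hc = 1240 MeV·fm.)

Total energy E = KE + m₀c² = 2010 + 3727 = 5737 MeV.
(pc)² = E² − (m₀c²)² = (5737)² − (3727)² = 1.902 × 10⁷ MeV², so pc = 4361 MeV.
λ = hc/(pc) = 1240 MeV·fm / 4361 MeV = 0.284 fm.

λ = 0.284 fm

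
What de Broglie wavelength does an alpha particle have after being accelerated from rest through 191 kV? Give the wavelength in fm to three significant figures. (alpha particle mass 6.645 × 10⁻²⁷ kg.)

KE = 2eV = 2 × 1.602 × 10⁻¹⁹ × 1.910 × 10⁵ = 6.120 × 10⁻¹⁴ J.
p = √(2mKE) = √(2 × 6.645 × 10⁻²⁷ × 6.120 × 10⁻¹⁴) = 2.852 × 10⁻²⁰ kg·m/s.
λ = h/p = 6.626 × 10⁻³⁴ / 2.852 × 10⁻²⁰ = 2.32 × 10⁻¹⁴ m = 23.2 fm.

λ = 23.2 fm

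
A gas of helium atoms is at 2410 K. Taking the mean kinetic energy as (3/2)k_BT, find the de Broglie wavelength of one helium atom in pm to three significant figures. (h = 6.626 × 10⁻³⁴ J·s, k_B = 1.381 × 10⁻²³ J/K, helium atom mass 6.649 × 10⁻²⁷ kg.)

λ = 25.7 pm

KE = (3/2)k_BT = 1.5 × 1.381 × 10⁻²³ × 2410 = 4.992 × 10⁻²⁰ J.
p = √(2mKE) = √(2 × 6.649 × 10⁻²⁷ × 4.992 × 10⁻²⁰) = 2.577 × 10⁻²³ kg·m/s.
λ = h/p = 2.57 × 10⁻¹¹ m = 25.7 pm.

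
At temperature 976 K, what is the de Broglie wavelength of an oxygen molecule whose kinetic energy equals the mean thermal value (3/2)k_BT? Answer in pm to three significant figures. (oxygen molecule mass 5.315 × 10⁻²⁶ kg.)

KE = (3/2)k_BT = 1.5 × 1.381 × 10⁻²³ × 976 = 2.022 × 10⁻²⁰ J.
p = √(2mKE) = √(2 × 5.315 × 10⁻²⁶ × 2.022 × 10⁻²⁰) = 4.636 × 10⁻²³ kg·m/s.
λ = h/p = 1.43 × 10⁻¹¹ m = 14.3 pm.

λ = 14.3 pm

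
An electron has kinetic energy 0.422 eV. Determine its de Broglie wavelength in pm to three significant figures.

λ = 1890 pm

KE = 0.422 eV = 6.760 × 10⁻²⁰ J.
p = √(2mKE) = √(2 × 9.109 × 10⁻³¹ × 6.760 × 10⁻²⁰) = 3.509 × 10⁻²⁵ kg·m/s.
λ = h/p = 6.626 × 10⁻³⁴ / 3.509 × 10⁻²⁵ = 1.89 × 10⁻⁹ m = 1890 pm.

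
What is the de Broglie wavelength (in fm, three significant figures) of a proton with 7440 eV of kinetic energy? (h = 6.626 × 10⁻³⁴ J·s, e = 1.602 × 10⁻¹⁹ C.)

KE = 7440 eV = 1.192 × 10⁻¹⁵ J.
p = √(2mKE) = √(2 × 1.673 × 10⁻²⁷ × 1.192 × 10⁻¹⁵) = 1.997 × 10⁻²¹ kg·m/s.
λ = h/p = 6.626 × 10⁻³⁴ / 1.997 × 10⁻²¹ = 3.32 × 10⁻¹³ m = 332 fm.

λ = 332 fm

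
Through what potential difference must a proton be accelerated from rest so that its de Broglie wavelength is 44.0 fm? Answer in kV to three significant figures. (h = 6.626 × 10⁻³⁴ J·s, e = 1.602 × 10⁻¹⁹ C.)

p = h/λ = 6.626 × 10⁻³⁴ / 4.400 × 10⁻¹⁴ = 1.506 × 10⁻²⁰ kg·m/s.
KE = p²/(2m) = 6.778 × 10⁻¹⁴ J.
V = KE/e = 6.778 × 10⁻¹⁴ / (1.602 × 10⁻¹⁹) = 423 kV.

V = 423 kV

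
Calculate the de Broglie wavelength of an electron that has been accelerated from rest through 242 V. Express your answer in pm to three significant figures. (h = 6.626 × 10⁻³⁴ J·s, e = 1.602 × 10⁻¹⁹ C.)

KE = eV = 1.602 × 10⁻¹⁹ × 242.0 = 3.877 × 10⁻¹⁷ J.
p = √(2mKE) = √(2 × 9.109 × 10⁻³¹ × 3.877 × 10⁻¹⁷) = 8.404 × 10⁻²⁴ kg·m/s.
λ = h/p = 6.626 × 10⁻³⁴ / 8.404 × 10⁻²⁴ = 7.88 × 10⁻¹¹ m = 78.8 pm.

λ = 78.8 pm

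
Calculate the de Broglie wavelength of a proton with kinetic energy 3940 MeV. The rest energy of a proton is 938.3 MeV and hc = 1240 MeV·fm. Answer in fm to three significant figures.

Total energy E = KE + m₀c² = 3940 + 938.3 = 4878.3 MeV.
(pc)² = E² − (m₀c²)² = (4878.3)² − (938.3)² = 2.292 × 10⁷ MeV², so pc = 4787 MeV.
λ = hc/(pc) = 1240 MeV·fm / 4787 MeV = 0.259 fm.

λ = 0.259 fm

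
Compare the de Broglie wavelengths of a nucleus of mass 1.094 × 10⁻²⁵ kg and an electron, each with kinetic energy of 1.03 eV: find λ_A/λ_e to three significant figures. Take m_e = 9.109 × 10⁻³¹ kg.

λ_A/λ_e = 2.89 × 10⁻³

At fixed KE, p = √(2mKE) so λ = h/p ∝ 1/√m.
λ_A/λ_e = √(m_e/m_A) = √(9.109 × 10⁻³¹/1.094 × 10⁻²⁵) = √(8.326 × 10⁻⁶) = 2.89 × 10⁻³.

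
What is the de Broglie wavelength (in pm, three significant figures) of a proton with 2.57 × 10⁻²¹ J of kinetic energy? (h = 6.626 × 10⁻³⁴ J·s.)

λ = 226 pm

p = √(2mKE) = √(2 × 1.673 × 10⁻²⁷ × 2.570 × 10⁻²¹) = 2.932 × 10⁻²⁴ kg·m/s.
λ = h/p = 6.626 × 10⁻³⁴ / 2.932 × 10⁻²⁴ = 2.26 × 10⁻¹⁰ m = 226 pm.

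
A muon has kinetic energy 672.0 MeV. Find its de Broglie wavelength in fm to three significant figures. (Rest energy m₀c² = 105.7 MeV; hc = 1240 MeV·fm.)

Total energy E = KE + m₀c² = 672.0 + 105.7 = 777.7 MeV.
(pc)² = E² − (m₀c²)² = (777.7)² − (105.7)² = 5.936 × 10⁵ MeV², so pc = 770.5 MeV.
λ = hc/(pc) = 1240 MeV·fm / 770.5 MeV = 1.61 fm.

λ = 1.61 fm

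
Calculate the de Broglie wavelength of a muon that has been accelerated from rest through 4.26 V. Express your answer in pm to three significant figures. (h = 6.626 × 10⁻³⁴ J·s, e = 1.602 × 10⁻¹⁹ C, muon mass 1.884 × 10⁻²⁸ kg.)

KE = eV = 1.602 × 10⁻¹⁹ × 4.260 = 6.825 × 10⁻¹⁹ J.
p = √(2mKE) = √(2 × 1.884 × 10⁻²⁸ × 6.825 × 10⁻¹⁹) = 1.604 × 10⁻²³ kg·m/s.
λ = h/p = 6.626 × 10⁻³⁴ / 1.604 × 10⁻²³ = 4.13 × 10⁻¹¹ m = 41.3 pm.

λ = 41.3 pm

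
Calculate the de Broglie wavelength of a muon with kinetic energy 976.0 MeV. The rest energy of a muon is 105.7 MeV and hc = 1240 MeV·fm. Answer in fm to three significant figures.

Total energy E = KE + m₀c² = 976.0 + 105.7 = 1081.7 MeV.
(pc)² = E² − (m₀c²)² = (1081.7)² − (105.7)² = 1.159 × 10⁶ MeV², so pc = 1077 MeV.
λ = hc/(pc) = 1240 MeV·fm / 1077 MeV = 1.15 fm.

λ = 1.15 fm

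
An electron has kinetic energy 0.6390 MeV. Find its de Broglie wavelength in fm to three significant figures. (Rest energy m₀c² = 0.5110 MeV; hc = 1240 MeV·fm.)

λ = 1200 fm

Total energy E = KE + m₀c² = 0.6390 + 0.5110 = 1.1500 MeV.
(pc)² = E² − (m₀c²)² = (1.1500)² − (0.5110)² = 1.061 MeV², so pc = 1.030 MeV.
λ = hc/(pc) = 1240 MeV·fm / 1.030 MeV = 1200 fm.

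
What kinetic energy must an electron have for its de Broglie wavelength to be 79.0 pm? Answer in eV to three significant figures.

p = h/λ = 6.626 × 10⁻³⁴ / 7.900 × 10⁻¹¹ = 8.387 × 10⁻²⁴ kg·m/s.
KE = p²/(2m) = (8.387 × 10⁻²⁴)² / (2 × 9.109 × 10⁻³¹) = 3.861 × 10⁻¹⁷ J = 241 eV.

KE = 241 eV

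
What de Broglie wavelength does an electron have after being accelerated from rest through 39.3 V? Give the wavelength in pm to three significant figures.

KE = eV = 1.602 × 10⁻¹⁹ × 39.30 = 6.296 × 10⁻¹⁸ J.
p = √(2mKE) = √(2 × 9.109 × 10⁻³¹ × 6.296 × 10⁻¹⁸) = 3.387 × 10⁻²⁴ kg·m/s.
λ = h/p = 6.626 × 10⁻³⁴ / 3.387 × 10⁻²⁴ = 1.96 × 10⁻¹⁰ m = 196 pm.

λ = 196 pm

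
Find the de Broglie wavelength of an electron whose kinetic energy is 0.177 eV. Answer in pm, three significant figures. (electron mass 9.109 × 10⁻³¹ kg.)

λ = 2920 pm

KE = 0.177 eV = 2.836 × 10⁻²⁰ J.
p = √(2mKE) = √(2 × 9.109 × 10⁻³¹ × 2.836 × 10⁻²⁰) = 2.273 × 10⁻²⁵ kg·m/s.
λ = h/p = 6.626 × 10⁻³⁴ / 2.273 × 10⁻²⁵ = 2.92 × 10⁻⁹ m = 2920 pm.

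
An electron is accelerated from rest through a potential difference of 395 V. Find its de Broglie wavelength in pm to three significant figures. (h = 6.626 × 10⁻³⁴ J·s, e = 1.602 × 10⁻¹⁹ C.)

λ = 61.7 pm

KE = eV = 1.602 × 10⁻¹⁹ × 395.0 = 6.328 × 10⁻¹⁷ J.
p = √(2mKE) = √(2 × 9.109 × 10⁻³¹ × 6.328 × 10⁻¹⁷) = 1.074 × 10⁻²³ kg·m/s.
λ = h/p = 6.626 × 10⁻³⁴ / 1.074 × 10⁻²³ = 6.17 × 10⁻¹¹ m = 61.7 pm.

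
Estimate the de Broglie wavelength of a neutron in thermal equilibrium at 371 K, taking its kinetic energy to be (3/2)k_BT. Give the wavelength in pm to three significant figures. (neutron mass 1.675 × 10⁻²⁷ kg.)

KE = (3/2)k_BT = 1.5 × 1.381 × 10⁻²³ × 371 = 7.685 × 10⁻²¹ J.
p = √(2mKE) = √(2 × 1.675 × 10⁻²⁷ × 7.685 × 10⁻²¹) = 5.074 × 10⁻²⁴ kg·m/s.
λ = h/p = 1.31 × 10⁻¹⁰ m = 131 pm.

λ = 131 pm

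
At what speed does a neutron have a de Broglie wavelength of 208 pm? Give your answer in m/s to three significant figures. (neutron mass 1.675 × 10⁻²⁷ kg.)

p = h/λ = 6.626 × 10⁻³⁴ / 2.080 × 10⁻¹⁰ = 3.186 × 10⁻²⁴ kg·m/s.
v = p/m = 3.186 × 10⁻²⁴ / 1.675 × 10⁻²⁷ = 1.90 × 10³ m/s = 1900 m/s.

v = 1900 m/s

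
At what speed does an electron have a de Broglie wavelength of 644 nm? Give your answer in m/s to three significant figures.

p = h/λ = 6.626 × 10⁻³⁴ / 6.440 × 10⁻⁷ = 1.029 × 10⁻²⁷ kg·m/s.
v = p/m = 1.029 × 10⁻²⁷ / 9.109 × 10⁻³¹ = 1.13 × 10³ m/s = 1130 m/s.

v = 1130 m/s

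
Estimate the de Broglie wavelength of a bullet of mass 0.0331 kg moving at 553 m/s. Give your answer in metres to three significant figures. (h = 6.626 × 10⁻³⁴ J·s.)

p = mv = 0.0331 × 553 = 1.830 × 10¹ kg·m/s.
λ = h/p = 6.626 × 10⁻³⁴ / 1.830 × 10¹ = 3.62 × 10⁻³⁵ m.

λ = 3.62 × 10⁻³⁵ m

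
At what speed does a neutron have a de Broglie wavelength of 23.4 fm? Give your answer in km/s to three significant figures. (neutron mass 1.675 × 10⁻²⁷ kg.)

v = 1.69 × 10⁴ km/s

p = h/λ = 6.626 × 10⁻³⁴ / 2.340 × 10⁻¹⁴ = 2.832 × 10⁻²⁰ kg·m/s.
v = p/m = 2.832 × 10⁻²⁰ / 1.675 × 10⁻²⁷ = 1.69 × 10⁷ m/s = 1.69 × 10⁴ km/s.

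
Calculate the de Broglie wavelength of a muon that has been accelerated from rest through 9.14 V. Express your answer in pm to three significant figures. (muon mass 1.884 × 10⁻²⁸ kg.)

λ = 28.2 pm

KE = eV = 1.602 × 10⁻¹⁹ × 9.140 = 1.464 × 10⁻¹⁸ J.
p = √(2mKE) = √(2 × 1.884 × 10⁻²⁸ × 1.464 × 10⁻¹⁸) = 2.349 × 10⁻²³ kg·m/s.
λ = h/p = 6.626 × 10⁻³⁴ / 2.349 × 10⁻²³ = 2.82 × 10⁻¹¹ m = 28.2 pm.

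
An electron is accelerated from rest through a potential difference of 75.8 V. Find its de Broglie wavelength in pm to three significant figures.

λ = 141 pm

KE = eV = 1.602 × 10⁻¹⁹ × 75.80 = 1.214 × 10⁻¹⁷ J.
p = √(2mKE) = √(2 × 9.109 × 10⁻³¹ × 1.214 × 10⁻¹⁷) = 4.703 × 10⁻²⁴ kg·m/s.
λ = h/p = 6.626 × 10⁻³⁴ / 4.703 × 10⁻²⁴ = 1.41 × 10⁻¹⁰ m = 141 pm.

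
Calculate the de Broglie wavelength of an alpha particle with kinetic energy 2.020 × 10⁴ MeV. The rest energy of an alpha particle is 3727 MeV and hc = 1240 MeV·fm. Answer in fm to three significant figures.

Total energy E = KE + m₀c² = 2.020 × 10⁴ + 3727 = 23927 MeV.
(pc)² = E² − (m₀c²)² = (23927)² − (3727)² = 5.586 × 10⁸ MeV², so pc = 2.363 × 10⁴ MeV.
λ = hc/(pc) = 1240 MeV·fm / 2.363 × 10⁴ MeV = 0.0525 fm.

λ = 0.0525 fm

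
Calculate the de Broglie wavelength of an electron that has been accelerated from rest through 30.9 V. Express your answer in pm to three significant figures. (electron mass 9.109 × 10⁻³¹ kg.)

KE = eV = 1.602 × 10⁻¹⁹ × 30.90 = 4.950 × 10⁻¹⁸ J.
p = √(2mKE) = √(2 × 9.109 × 10⁻³¹ × 4.950 × 10⁻¹⁸) = 3.003 × 10⁻²⁴ kg·m/s.
λ = h/p = 6.626 × 10⁻³⁴ / 3.003 × 10⁻²⁴ = 2.21 × 10⁻¹⁰ m = 221 pm.

λ = 221 pm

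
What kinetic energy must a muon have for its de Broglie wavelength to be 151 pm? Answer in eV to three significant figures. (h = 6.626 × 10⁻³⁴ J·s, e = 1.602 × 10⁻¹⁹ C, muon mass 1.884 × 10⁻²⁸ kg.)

KE = 0.319 eV

p = h/λ = 6.626 × 10⁻³⁴ / 1.510 × 10⁻¹⁰ = 4.388 × 10⁻²⁴ kg·m/s.
KE = p²/(2m) = (4.388 × 10⁻²⁴)² / (2 × 1.884 × 10⁻²⁸) = 5.110 × 10⁻²⁰ J = 0.319 eV.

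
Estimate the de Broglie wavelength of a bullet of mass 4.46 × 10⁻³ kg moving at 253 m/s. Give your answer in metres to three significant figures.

p = mv = 4.46 × 10⁻³ × 253 = 1.128 kg·m/s.
λ = h/p = 6.626 × 10⁻³⁴ / 1.128 = 5.87 × 10⁻³⁴ m.

λ = 5.87 × 10⁻³⁴ m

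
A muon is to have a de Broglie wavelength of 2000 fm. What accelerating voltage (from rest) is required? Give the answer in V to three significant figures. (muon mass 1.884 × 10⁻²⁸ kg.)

V = 1820 V

p = h/λ = 6.626 × 10⁻³⁴ / 2.000 × 10⁻¹² = 3.313 × 10⁻²² kg·m/s.
KE = p²/(2m) = 2.913 × 10⁻¹⁶ J.
V = KE/e = 2.913 × 10⁻¹⁶ / (1.602 × 10⁻¹⁹) = 1820 V.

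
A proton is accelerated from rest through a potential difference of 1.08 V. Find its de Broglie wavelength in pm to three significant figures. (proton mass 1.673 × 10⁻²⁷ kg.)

λ = 27.5 pm

KE = eV = 1.602 × 10⁻¹⁹ × 1.080 = 1.730 × 10⁻¹⁹ J.
p = √(2mKE) = √(2 × 1.673 × 10⁻²⁷ × 1.730 × 10⁻¹⁹) = 2.406 × 10⁻²³ kg·m/s.
λ = h/p = 6.626 × 10⁻³⁴ / 2.406 × 10⁻²³ = 2.75 × 10⁻¹¹ m = 27.5 pm.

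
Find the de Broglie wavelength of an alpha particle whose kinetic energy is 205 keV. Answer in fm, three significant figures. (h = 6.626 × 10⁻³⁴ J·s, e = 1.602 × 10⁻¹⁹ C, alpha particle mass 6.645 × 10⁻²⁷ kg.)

λ = 31.7 fm

KE = 205 keV = 3.284 × 10⁻¹⁴ J.
p = √(2mKE) = √(2 × 6.645 × 10⁻²⁷ × 3.284 × 10⁻¹⁴) = 2.089 × 10⁻²⁰ kg·m/s.
λ = h/p = 6.626 × 10⁻³⁴ / 2.089 × 10⁻²⁰ = 3.17 × 10⁻¹⁴ m = 31.7 fm.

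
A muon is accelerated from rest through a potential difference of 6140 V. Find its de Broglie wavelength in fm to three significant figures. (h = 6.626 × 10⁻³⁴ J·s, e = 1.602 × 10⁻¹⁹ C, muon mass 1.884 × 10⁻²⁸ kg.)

λ = 1090 fm

KE = eV = 1.602 × 10⁻¹⁹ × 6140 = 9.836 × 10⁻¹⁶ J.
p = √(2mKE) = √(2 × 1.884 × 10⁻²⁸ × 9.836 × 10⁻¹⁶) = 6.088 × 10⁻²² kg·m/s.
λ = h/p = 6.626 × 10⁻³⁴ / 6.088 × 10⁻²² = 1.09 × 10⁻¹² m = 1090 fm.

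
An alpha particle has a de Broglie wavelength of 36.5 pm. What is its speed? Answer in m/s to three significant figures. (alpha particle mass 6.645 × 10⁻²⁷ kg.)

v = 2730 m/s

p = h/λ = 6.626 × 10⁻³⁴ / 3.650 × 10⁻¹¹ = 1.815 × 10⁻²³ kg·m/s.
v = p/m = 1.815 × 10⁻²³ / 6.645 × 10⁻²⁷ = 2.73 × 10³ m/s = 2730 m/s.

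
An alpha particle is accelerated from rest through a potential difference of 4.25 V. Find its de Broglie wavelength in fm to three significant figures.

KE = 2eV = 2 × 1.602 × 10⁻¹⁹ × 4.250 = 1.362 × 10⁻¹⁸ J.
p = √(2mKE) = √(2 × 6.645 × 10⁻²⁷ × 1.362 × 10⁻¹⁸) = 1.345 × 10⁻²² kg·m/s.
λ = h/p = 6.626 × 10⁻³⁴ / 1.345 × 10⁻²² = 4.93 × 10⁻¹² m = 4930 fm.

λ = 4930 fm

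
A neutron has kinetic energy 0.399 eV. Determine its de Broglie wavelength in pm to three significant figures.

KE = 0.399 eV = 6.392 × 10⁻²⁰ J.
p = √(2mKE) = √(2 × 1.675 × 10⁻²⁷ × 6.392 × 10⁻²⁰) = 1.463 × 10⁻²³ kg·m/s.
λ = h/p = 6.626 × 10⁻³⁴ / 1.463 × 10⁻²³ = 4.53 × 10⁻¹¹ m = 45.3 pm.

λ = 45.3 pm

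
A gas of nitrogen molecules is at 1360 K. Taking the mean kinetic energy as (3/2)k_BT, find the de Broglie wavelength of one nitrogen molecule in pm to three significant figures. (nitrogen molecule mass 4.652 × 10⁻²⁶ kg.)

λ = 12.9 pm

KE = (3/2)k_BT = 1.5 × 1.381 × 10⁻²³ × 1360 = 2.817 × 10⁻²⁰ J.
p = √(2mKE) = √(2 × 4.652 × 10⁻²⁶ × 2.817 × 10⁻²⁰) = 5.120 × 10⁻²³ kg·m/s.
λ = h/p = 1.29 × 10⁻¹¹ m = 12.9 pm.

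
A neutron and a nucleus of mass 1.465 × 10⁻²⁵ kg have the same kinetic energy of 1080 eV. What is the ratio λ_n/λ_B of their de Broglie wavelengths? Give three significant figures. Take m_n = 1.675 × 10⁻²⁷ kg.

λ_n/λ_B = 9.35

At fixed KE, p = √(2mKE) so λ = h/p ∝ 1/√m.
λ_n/λ_B = √(m_B/m_n) = √(1.465 × 10⁻²⁵/1.675 × 10⁻²⁷) = √(87.46) = 9.35.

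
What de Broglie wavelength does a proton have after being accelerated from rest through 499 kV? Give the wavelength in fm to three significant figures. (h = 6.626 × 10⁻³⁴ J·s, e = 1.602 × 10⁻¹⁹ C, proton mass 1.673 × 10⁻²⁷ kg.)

λ = 40.5 fm

KE = eV = 1.602 × 10⁻¹⁹ × 4.990 × 10⁵ = 7.994 × 10⁻¹⁴ J.
p = √(2mKE) = √(2 × 1.673 × 10⁻²⁷ × 7.994 × 10⁻¹⁴) = 1.635 × 10⁻²⁰ kg·m/s.
λ = h/p = 6.626 × 10⁻³⁴ / 1.635 × 10⁻²⁰ = 4.05 × 10⁻¹⁴ m = 40.5 fm.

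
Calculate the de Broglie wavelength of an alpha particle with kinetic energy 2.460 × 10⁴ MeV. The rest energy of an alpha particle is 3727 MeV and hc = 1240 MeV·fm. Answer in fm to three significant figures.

λ = 0.0442 fm

Total energy E = KE + m₀c² = 2.460 × 10⁴ + 3727 = 28327 MeV.
(pc)² = E² − (m₀c²)² = (28327)² − (3727)² = 7.885 × 10⁸ MeV², so pc = 2.808 × 10⁴ MeV.
λ = hc/(pc) = 1240 MeV·fm / 2.808 × 10⁴ MeV = 0.0442 fm.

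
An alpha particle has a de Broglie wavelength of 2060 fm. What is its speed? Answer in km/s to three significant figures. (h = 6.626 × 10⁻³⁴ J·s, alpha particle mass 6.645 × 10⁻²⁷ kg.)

v = 48.4 km/s

p = h/λ = 6.626 × 10⁻³⁴ / 2.060 × 10⁻¹² = 3.217 × 10⁻²² kg·m/s.
v = p/m = 3.217 × 10⁻²² / 6.645 × 10⁻²⁷ = 4.84 × 10⁴ m/s = 48.4 km/s.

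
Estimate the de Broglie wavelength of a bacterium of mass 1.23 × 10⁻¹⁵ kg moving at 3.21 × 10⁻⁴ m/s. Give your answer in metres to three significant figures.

p = mv = 1.23 × 10⁻¹⁵ × 3.21 × 10⁻⁴ = 3.948 × 10⁻¹⁹ kg·m/s.
λ = h/p = 6.626 × 10⁻³⁴ / 3.948 × 10⁻¹⁹ = 1.68 × 10⁻¹⁵ m.

λ = 1.68 × 10⁻¹⁵ m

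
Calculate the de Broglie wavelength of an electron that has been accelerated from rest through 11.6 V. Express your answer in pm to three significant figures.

KE = eV = 1.602 × 10⁻¹⁹ × 11.60 = 1.858 × 10⁻¹⁸ J.
p = √(2mKE) = √(2 × 9.109 × 10⁻³¹ × 1.858 × 10⁻¹⁸) = 1.840 × 10⁻²⁴ kg·m/s.
λ = h/p = 6.626 × 10⁻³⁴ / 1.840 × 10⁻²⁴ = 3.60 × 10⁻¹⁰ m = 360 pm.

λ = 360 pm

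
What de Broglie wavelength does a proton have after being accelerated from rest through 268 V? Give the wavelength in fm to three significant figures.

λ = 1750 fm

KE = eV = 1.602 × 10⁻¹⁹ × 268.0 = 4.293 × 10⁻¹⁷ J.
p = √(2mKE) = √(2 × 1.673 × 10⁻²⁷ × 4.293 × 10⁻¹⁷) = 3.790 × 10⁻²² kg·m/s.
λ = h/p = 6.626 × 10⁻³⁴ / 3.790 × 10⁻²² = 1.75 × 10⁻¹² m = 1750 fm.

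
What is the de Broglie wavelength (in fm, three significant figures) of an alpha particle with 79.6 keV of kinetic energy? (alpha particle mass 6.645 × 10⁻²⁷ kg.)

KE = 79.6 keV = 1.275 × 10⁻¹⁴ J.
p = √(2mKE) = √(2 × 6.645 × 10⁻²⁷ × 1.275 × 10⁻¹⁴) = 1.302 × 10⁻²⁰ kg·m/s.
λ = h/p = 6.626 × 10⁻³⁴ / 1.302 × 10⁻²⁰ = 5.09 × 10⁻¹⁴ m = 50.9 fm.

λ = 50.9 fm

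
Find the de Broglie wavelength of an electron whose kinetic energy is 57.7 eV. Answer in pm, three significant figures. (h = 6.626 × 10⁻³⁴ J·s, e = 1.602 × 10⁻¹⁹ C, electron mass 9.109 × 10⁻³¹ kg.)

KE = 57.7 eV = 9.244 × 10⁻¹⁸ J.
p = √(2mKE) = √(2 × 9.109 × 10⁻³¹ × 9.244 × 10⁻¹⁸) = 4.104 × 10⁻²⁴ kg·m/s.
λ = h/p = 6.626 × 10⁻³⁴ / 4.104 × 10⁻²⁴ = 1.61 × 10⁻¹⁰ m = 161 pm.

λ = 161 pm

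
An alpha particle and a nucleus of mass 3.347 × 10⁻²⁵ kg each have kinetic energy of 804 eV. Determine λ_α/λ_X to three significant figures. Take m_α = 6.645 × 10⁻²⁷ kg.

λ_α/λ_X = 7.10

At fixed KE, p = √(2mKE) so λ = h/p ∝ 1/√m.
λ_α/λ_X = √(m_X/m_α) = √(3.347 × 10⁻²⁵/6.645 × 10⁻²⁷) = √(50.37) = 7.10.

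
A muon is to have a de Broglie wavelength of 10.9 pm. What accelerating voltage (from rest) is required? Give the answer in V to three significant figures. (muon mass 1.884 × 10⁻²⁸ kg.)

p = h/λ = 6.626 × 10⁻³⁴ / 1.090 × 10⁻¹¹ = 6.079 × 10⁻²³ kg·m/s.
KE = p²/(2m) = 9.807 × 10⁻¹⁸ J.
V = KE/e = 9.807 × 10⁻¹⁸ / (1.602 × 10⁻¹⁹) = 61.2 V.

V = 61.2 V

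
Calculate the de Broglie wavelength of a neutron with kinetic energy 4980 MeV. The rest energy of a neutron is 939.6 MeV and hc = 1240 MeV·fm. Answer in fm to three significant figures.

Total energy E = KE + m₀c² = 4980 + 939.6 = 5919.6 MeV.
(pc)² = E² − (m₀c²)² = (5919.6)² − (939.6)² = 3.416 × 10⁷ MeV², so pc = 5845 MeV.
λ = hc/(pc) = 1240 MeV·fm / 5845 MeV = 0.212 fm.

λ = 0.212 fm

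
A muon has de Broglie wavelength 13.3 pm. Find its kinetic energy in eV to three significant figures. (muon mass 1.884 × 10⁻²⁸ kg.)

p = h/λ = 6.626 × 10⁻³⁴ / 1.330 × 10⁻¹¹ = 4.982 × 10⁻²³ kg·m/s.
KE = p²/(2m) = (4.982 × 10⁻²³)² / (2 × 1.884 × 10⁻²⁸) = 6.587 × 10⁻¹⁸ J = 41.1 eV.

KE = 41.1 eV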